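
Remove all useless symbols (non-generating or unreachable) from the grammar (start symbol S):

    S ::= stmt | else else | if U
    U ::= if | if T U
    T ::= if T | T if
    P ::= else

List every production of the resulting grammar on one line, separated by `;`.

Generating nonterminals: {P, S, U}.
Reachable from S after that: {S, U}.
Removed useless symbols: {P, T} and every production mentioning them.

S ::= stmt | else else | if U; U ::= if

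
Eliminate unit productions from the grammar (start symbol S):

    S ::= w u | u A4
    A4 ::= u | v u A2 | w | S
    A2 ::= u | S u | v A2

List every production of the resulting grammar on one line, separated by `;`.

S ::= w u | u A4; A4 ::= u | v u A2 | w | w u | u A4; A2 ::= u | S u | v A2

Unit pairs: A4 ⇒* {S}.
Replace each nonterminal's rules with the union of the non-unit rules of every nonterminal it unit-derives.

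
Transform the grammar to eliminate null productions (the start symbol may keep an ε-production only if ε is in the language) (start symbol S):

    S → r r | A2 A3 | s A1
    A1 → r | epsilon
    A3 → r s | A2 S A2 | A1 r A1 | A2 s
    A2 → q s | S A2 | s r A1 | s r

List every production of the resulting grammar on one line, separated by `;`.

Nullable set = {A1}.
ε ∉ L(G), so no ε-production is kept.
Expand every rule over subsets of its nullable positions: S → s A1 gives s A1 | s. A3 → A1 r A1 gives A1 r A1 | A1 r | r A1 | r. A2 → s r A1 gives s r A1 | s r.

S → r r | A2 A3 | s A1 | s; A1 → r; A3 → r s | A2 S A2 | A1 r A1 | A1 r | r A1 | r | A2 s; A2 → q s | S A2 | s r A1 | s r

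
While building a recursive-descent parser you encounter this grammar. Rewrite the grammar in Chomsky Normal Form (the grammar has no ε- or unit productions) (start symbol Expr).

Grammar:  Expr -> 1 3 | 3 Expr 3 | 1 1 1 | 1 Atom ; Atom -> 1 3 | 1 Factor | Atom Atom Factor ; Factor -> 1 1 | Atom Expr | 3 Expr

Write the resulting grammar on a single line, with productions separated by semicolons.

Expr -> X1 X2 | X2 Y1 | X1 Y2 | X1 Atom; Atom -> X1 X2 | X1 Factor | Atom Y3; Factor -> X1 X1 | Atom Expr | X2 Expr; X1 -> 1; X2 -> 3; Y1 -> Expr X2; Y2 -> X1 X1; Y3 -> Atom Factor

Introduce a nonterminal for each terminal appearing in a rule of length ≥ 2: X1 → 1, X2 → 3.
Binarize each right-hand side of length ≥ 3 by chaining fresh nonterminals (Y1, Y2, …): affected rules were Expr → X2 Expr X2; Expr → X1 X1 X1; Atom → Atom Atom Factor.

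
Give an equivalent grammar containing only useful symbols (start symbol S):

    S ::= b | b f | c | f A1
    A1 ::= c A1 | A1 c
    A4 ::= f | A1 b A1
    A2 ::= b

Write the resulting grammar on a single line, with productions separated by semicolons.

S ::= b | b f | c

Generating nonterminals: {A2, A4, S}.
Reachable from S after that: {S}.
Removed useless symbols: {A1, A2, A4} and every production mentioning them.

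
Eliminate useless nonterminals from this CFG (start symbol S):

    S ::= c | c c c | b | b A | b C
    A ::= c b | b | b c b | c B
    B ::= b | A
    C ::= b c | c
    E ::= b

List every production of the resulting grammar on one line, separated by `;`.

Generating nonterminals: {A, B, C, E, S}.
Reachable from S after that: {A, B, C, S}.
Removed useless symbols: {E} and every production mentioning them.

S ::= c | c c c | b | b A | b C; A ::= c b | b | b c b | c B; B ::= b | A; C ::= b c | c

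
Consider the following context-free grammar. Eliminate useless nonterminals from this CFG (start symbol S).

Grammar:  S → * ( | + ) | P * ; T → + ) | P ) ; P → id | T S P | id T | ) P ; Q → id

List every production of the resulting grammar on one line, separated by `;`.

Generating nonterminals: {P, Q, S, T}.
Reachable from S after that: {P, S, T}.
Removed useless symbols: {Q} and every production mentioning them.

S → * ( | + ) | P *; T → + ) | P ); P → id | T S P | id T | ) P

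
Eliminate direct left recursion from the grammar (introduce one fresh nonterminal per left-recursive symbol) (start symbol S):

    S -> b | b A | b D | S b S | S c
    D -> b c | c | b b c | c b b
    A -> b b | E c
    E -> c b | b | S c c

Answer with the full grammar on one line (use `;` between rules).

Left recursion appears on S.
For S: α = {b S, c}, β = {b, b A, b D}. Rewrite as S → β S' and S' → α S' | ε.

S -> b S' | b A S' | b D S'; D -> b c | c | b b c | c b b; A -> b b | E c; E -> c b | b | S c c; S' -> b S S' | c S' | ε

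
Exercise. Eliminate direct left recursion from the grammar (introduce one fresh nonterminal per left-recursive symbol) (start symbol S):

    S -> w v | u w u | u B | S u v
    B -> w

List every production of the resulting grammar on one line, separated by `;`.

Directly left-recursive nonterminal: S.
For S: α = {u v}, β = {w v, u w u, u B}. Rewrite as S → β S' and S' → α S' | ε.

S -> w v S' | u w u S' | u B S'; B -> w; S' -> u v S' | ε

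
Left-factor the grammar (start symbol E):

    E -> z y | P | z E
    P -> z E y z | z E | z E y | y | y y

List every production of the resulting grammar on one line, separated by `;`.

E has alternatives sharing prefix 'z': factor to E → z E' with E' → y | E.
P has alternatives sharing prefix 'z E': factor to P → z E P' with P' → y z | ε | y.
P has alternatives sharing prefix 'y': factor to P → y P'' with P'' → ε | y.
P' has alternatives sharing prefix 'y': factor to P' → y P''' with P''' → z | ε.

E -> P | z E'; P -> z E P' | y P''; E' -> y | E; P' -> ε | y P'''; P'' -> ε | y; P''' -> z | ε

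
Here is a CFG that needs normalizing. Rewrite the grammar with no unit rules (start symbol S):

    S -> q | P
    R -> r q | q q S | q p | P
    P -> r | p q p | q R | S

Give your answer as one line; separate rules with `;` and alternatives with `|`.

Unit pairs: P ⇒* {S}; R ⇒* {P, S}; S ⇒* {P}.
For every A with A ⇒* B via unit rules, add B's non-unit alternatives to A; then delete every rule of the form X → Y.

S -> q | r | p q p | q R; R -> q | r | p q p | q R | r q | q q S | q p; P -> q | r | p q p | q R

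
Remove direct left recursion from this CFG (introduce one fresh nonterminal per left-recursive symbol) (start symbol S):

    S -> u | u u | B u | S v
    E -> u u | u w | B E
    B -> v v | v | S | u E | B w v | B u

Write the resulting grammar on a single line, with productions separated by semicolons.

S, B are directly left-recursive.
For S: α = {v}, β = {u, u u, B u}. Rewrite as S → β S' and S' → α S' | ε.
For B: α = {w v, u}, β = {v v, v, S, u E}. Rewrite as B → β B' and B' → α B' | ε.

S -> u S' | u u S' | B u S'; E -> u u | u w | B E; B -> v v B' | v B' | S B' | u E B'; S' -> v S' | ε; B' -> w v B' | u B' | ε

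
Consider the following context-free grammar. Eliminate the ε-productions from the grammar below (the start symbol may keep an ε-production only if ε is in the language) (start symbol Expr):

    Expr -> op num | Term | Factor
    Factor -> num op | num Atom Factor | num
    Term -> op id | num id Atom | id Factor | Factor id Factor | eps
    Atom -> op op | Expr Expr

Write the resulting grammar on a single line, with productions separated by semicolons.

Expr -> op num | Term | Factor | ε; Factor -> num op | num Atom Factor | num Factor | num; Term -> op id | num id Atom | num id | id Factor | Factor id Factor; Atom -> op op | Expr Expr | Expr

Nullable nonterminals: {Atom, Expr, Term}.
ε ∈ L(G) since Expr is nullable, so keep Expr → ε.
Expand every rule over subsets of its nullable positions: Factor → num Atom Factor gives num Atom Factor | num Factor. Term → num id Atom gives num id Atom | num id. Atom → Expr Expr gives Expr Expr | Expr.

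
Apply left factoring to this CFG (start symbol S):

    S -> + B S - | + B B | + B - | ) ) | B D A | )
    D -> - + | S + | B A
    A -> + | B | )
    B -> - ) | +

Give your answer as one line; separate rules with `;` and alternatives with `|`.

S -> B D A | + B S' | ) S''; D -> - + | S + | B A; A -> + | B | ); B -> - ) | +; S' -> S - | B | -; S'' -> ) | ε

S has alternatives sharing prefix '+ B': factor to S → + B S' with S' → S - | B | -.
S has alternatives sharing prefix ')': factor to S → ) S'' with S'' → ) | ε.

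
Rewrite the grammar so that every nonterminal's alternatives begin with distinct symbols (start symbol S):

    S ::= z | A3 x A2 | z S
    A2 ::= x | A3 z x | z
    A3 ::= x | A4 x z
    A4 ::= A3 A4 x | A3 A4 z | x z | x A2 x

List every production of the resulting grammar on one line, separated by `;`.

S has alternatives sharing prefix 'z': factor to S → z S' with S' → ε | S.
A4 has alternatives sharing prefix 'A3 A4': factor to A4 → A3 A4 A4' with A4' → x | z.
A4 has alternatives sharing prefix 'x': factor to A4 → x A4'' with A4'' → z | A2 x.

S ::= A3 x A2 | z S'; A2 ::= x | A3 z x | z; A3 ::= x | A4 x z; A4 ::= A3 A4 A4' | x A4''; S' ::= ε | S; A4' ::= x | z; A4'' ::= z | A2 x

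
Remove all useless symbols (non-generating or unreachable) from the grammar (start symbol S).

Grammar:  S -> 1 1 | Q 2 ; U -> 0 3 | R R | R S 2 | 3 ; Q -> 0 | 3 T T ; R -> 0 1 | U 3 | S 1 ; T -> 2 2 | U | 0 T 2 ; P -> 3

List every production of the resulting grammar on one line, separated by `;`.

Generating nonterminals: {P, Q, R, S, T, U}.
Reachable from S after that: {Q, R, S, T, U}.
Removed useless symbols: {P} and every production mentioning them.

S -> 1 1 | Q 2; U -> 0 3 | R R | R S 2 | 3; Q -> 0 | 3 T T; R -> 0 1 | U 3 | S 1; T -> 2 2 | U | 0 T 2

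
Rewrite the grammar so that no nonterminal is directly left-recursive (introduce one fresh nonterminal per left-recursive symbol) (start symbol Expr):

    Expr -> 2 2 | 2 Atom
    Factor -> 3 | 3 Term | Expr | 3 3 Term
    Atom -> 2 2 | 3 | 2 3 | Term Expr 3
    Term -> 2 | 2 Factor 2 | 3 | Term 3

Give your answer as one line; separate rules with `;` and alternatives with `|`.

Term is directly left-recursive.
For Term: α = {3}, β = {2, 2 Factor 2, 3}. Rewrite as Term → β Term1 and Term1 → α Term1 | ε.

Expr -> 2 2 | 2 Atom; Factor -> 3 | 3 Term | Expr | 3 3 Term; Atom -> 2 2 | 3 | 2 3 | Term Expr 3; Term -> 2 Term1 | 2 Factor 2 Term1 | 3 Term1; Term1 -> 3 Term1 | ε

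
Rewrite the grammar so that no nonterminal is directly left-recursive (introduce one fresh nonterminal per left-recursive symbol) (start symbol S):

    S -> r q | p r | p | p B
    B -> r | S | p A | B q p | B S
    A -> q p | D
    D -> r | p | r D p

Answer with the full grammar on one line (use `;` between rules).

Directly left-recursive nonterminal: B.
For B: α = {q p, S}, β = {r, S, p A}. Rewrite as B → β B' and B' → α B' | ε.

S -> r q | p r | p | p B; B -> r B' | S B' | p A B'; A -> q p | D; D -> r | p | r D p; B' -> q p B' | S B' | ε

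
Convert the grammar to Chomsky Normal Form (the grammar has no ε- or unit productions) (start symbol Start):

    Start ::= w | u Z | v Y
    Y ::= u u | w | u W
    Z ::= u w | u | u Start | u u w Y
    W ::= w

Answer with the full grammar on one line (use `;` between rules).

Start ::= w | X1 Z | X2 Y; Y ::= X1 X1 | w | X1 W; Z ::= X1 X3 | u | X1 Start | X1 Y1; W ::= w; X1 ::= u; X2 ::= v; X3 ::= w; Y1 ::= X1 Y2; Y2 ::= X3 Y

Introduce a nonterminal for each terminal appearing in a rule of length ≥ 2: X1 → u, X2 → v, X3 → w.
Binarize each right-hand side of length ≥ 3 by chaining fresh nonterminals (Y1, Y2, …): affected rules were Z → X1 X1 X3 Y.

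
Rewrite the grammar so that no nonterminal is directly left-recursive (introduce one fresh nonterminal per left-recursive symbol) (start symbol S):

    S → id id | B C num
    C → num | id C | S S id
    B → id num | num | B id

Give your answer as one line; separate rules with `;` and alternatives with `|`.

S → id id | B C num; C → num | id C | S S id; B → id num B' | num B'; B' → id B' | ε

Directly left-recursive nonterminal: B.
For B: α = {id}, β = {id num, num}. Rewrite as B → β B' and B' → α B' | ε.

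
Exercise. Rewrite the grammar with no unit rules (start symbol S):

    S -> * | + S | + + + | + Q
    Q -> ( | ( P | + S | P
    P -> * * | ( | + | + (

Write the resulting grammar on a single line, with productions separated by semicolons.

Unit pairs: Q ⇒* {P}.
Replace each nonterminal's rules with the union of the non-unit rules of every nonterminal it unit-derives.

S -> * | + S | + + + | + Q; Q -> * * | ( | + | + ( | ( P | + S; P -> * * | ( | + | + (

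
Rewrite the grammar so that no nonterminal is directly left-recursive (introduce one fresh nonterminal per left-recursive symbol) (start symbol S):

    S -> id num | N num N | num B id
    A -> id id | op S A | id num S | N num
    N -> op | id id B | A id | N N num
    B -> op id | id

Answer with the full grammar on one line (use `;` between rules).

S -> id num | N num N | num B id; A -> id id | op S A | id num S | N num; N -> op N' | id id B N' | A id N'; B -> op id | id; N' -> N num N' | ε

Directly left-recursive nonterminal: N.
For N: α = {N num}, β = {op, id id B, A id}. Rewrite as N → β N' and N' → α N' | ε.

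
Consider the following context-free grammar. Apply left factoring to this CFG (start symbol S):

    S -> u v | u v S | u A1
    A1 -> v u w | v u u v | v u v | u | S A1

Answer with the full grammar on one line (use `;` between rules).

S -> u S'; A1 -> u | S A1 | v u A1'; S' -> A1 | v S''; A1' -> w | u v | v; S'' -> ε | S

S has alternatives sharing prefix 'u': factor to S → u S' with S' → v | v S | A1.
A1 has alternatives sharing prefix 'v u': factor to A1 → v u A1' with A1' → w | u v | v.
S' has alternatives sharing prefix 'v': factor to S' → v S'' with S'' → ε | S.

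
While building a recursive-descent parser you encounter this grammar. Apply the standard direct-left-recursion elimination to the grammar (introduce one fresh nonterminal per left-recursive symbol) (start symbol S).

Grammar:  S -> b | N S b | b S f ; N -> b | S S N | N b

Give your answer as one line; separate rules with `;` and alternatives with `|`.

N is directly left-recursive.
For N: α = {b}, β = {b, S S N}. Rewrite as N → β N' and N' → α N' | ε.

S -> b | N S b | b S f; N -> b N' | S S N N'; N' -> b N' | ε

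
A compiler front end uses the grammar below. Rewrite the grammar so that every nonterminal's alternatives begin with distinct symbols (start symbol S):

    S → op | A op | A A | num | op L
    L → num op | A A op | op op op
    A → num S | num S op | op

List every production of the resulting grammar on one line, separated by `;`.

S → num | op S' | A S''; L → num op | A A op | op op op; A → op | num S A'; S' → ε | L; S'' → op | A; A' → ε | op

S has alternatives sharing prefix 'op': factor to S → op S' with S' → ε | L.
S has alternatives sharing prefix 'A': factor to S → A S'' with S'' → op | A.
A has alternatives sharing prefix 'num S': factor to A → num S A' with A' → ε | op.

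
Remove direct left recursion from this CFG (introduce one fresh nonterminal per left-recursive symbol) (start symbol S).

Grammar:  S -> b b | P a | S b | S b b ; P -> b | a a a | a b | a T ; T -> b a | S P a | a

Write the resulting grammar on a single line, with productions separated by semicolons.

S -> b b S' | P a S'; P -> b | a a a | a b | a T; T -> b a | S P a | a; S' -> b S' | b b S' | ε

Directly left-recursive nonterminal: S.
For S: α = {b, b b}, β = {b b, P a}. Rewrite as S → β S' and S' → α S' | ε.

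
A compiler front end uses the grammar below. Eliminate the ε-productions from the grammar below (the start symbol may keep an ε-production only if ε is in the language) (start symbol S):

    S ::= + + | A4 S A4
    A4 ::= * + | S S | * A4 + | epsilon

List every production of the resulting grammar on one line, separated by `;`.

The nullable symbols are {A4}.
ε ∉ L(G), so no ε-production is kept.
Expand every rule over subsets of its nullable positions: S → A4 S A4 gives A4 S A4 | A4 S | S A4.

S ::= + + | A4 S A4 | A4 S | S A4; A4 ::= * + | S S | * A4 +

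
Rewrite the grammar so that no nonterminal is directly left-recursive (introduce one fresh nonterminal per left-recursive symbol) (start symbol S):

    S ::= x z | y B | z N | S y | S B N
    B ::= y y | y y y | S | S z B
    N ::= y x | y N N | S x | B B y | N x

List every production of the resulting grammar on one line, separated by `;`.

Left recursion appears on S, N.
For S: α = {y, B N}, β = {x z, y B, z N}. Rewrite as S → β S' and S' → α S' | ε.
For N: α = {x}, β = {y x, y N N, S x, B B y}. Rewrite as N → β N' and N' → α N' | ε.

S ::= x z S' | y B S' | z N S'; B ::= y y | y y y | S | S z B; N ::= y x N' | y N N N' | S x N' | B B y N'; S' ::= y S' | B N S' | eps; N' ::= x N' | eps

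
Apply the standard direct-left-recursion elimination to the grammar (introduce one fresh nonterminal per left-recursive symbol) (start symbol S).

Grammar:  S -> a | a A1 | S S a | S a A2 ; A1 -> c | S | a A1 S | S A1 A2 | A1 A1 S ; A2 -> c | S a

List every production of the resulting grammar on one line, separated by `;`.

Left recursion appears on S, A1.
For S: α = {S a, a A2}, β = {a, a A1}. Rewrite as S → β S' and S' → α S' | ε.
For A1: α = {A1 S}, β = {c, S, a A1 S, S A1 A2}. Rewrite as A1 → β A1' and A1' → α A1' | ε.

S -> a S' | a A1 S'; A1 -> c A1' | S A1' | a A1 S A1' | S A1 A2 A1'; A2 -> c | S a; S' -> S a S' | a A2 S' | epsilon; A1' -> A1 S A1' | epsilon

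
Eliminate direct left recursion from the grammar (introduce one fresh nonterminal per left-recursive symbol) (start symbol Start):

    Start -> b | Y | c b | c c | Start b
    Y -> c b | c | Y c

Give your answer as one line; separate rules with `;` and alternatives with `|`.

Left recursion appears on Start, Y.
For Start: α = {b}, β = {b, Y, c b, c c}. Rewrite as Start → β Start1 and Start1 → α Start1 | ε.
For Y: α = {c}, β = {c b, c}. Rewrite as Y → β Y1 and Y1 → α Y1 | ε.

Start -> b Start1 | Y Start1 | c b Start1 | c c Start1; Y -> c b Y1 | c Y1; Start1 -> b Start1 | eps; Y1 -> c Y1 | eps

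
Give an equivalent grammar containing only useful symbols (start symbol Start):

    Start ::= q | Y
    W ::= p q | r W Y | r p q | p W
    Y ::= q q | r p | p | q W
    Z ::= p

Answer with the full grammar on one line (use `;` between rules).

Start ::= q | Y; W ::= p q | r W Y | r p q | p W; Y ::= q q | r p | p | q W

Generating nonterminals: {Start, W, Y, Z}.
Reachable from Start after that: {Start, W, Y}.
Removed useless symbols: {Z} and every production mentioning them.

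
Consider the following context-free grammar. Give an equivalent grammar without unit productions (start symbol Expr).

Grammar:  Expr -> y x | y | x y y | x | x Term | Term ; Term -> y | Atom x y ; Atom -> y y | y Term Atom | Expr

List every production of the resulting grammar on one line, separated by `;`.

Unit pairs: Atom ⇒* {Expr, Term}; Expr ⇒* {Term}.
Replace each nonterminal's rules with the union of the non-unit rules of every nonterminal it unit-derives.

Expr -> y | Atom x y | y x | x y y | x | x Term; Term -> y | Atom x y; Atom -> y | Atom x y | y y | y Term Atom | y x | x y y | x | x Term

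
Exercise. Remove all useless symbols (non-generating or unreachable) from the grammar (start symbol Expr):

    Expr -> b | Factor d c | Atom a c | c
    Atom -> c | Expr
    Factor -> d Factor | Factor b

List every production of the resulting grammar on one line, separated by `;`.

Generating nonterminals: {Atom, Expr}.
Reachable from Expr after that: {Atom, Expr}.
Removed useless symbols: {Factor} and every production mentioning them.

Expr -> b | Atom a c | c; Atom -> c | Expr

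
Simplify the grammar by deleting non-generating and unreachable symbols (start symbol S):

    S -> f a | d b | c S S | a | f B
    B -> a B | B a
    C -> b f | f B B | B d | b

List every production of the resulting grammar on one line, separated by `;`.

Generating nonterminals: {C, S}.
Reachable from S after that: {S}.
Removed useless symbols: {B, C} and every production mentioning them.

S -> f a | d b | c S S | a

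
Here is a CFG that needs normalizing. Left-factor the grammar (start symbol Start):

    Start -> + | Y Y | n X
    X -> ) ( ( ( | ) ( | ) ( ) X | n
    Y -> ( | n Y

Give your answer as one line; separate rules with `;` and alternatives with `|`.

X has alternatives sharing prefix ') (': factor to X → ) ( X1 with X1 → ( ( | ε | ) X.

Start -> + | Y Y | n X; X -> n | ) ( X1; Y -> ( | n Y; X1 -> ( ( | ε | ) X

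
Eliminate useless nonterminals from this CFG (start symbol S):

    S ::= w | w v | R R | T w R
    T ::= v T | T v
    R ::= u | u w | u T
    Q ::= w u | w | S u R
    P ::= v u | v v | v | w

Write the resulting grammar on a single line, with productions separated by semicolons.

Generating nonterminals: {P, Q, R, S}.
Reachable from S after that: {R, S}.
Removed useless symbols: {P, Q, T} and every production mentioning them.

S ::= w | w v | R R; R ::= u | u w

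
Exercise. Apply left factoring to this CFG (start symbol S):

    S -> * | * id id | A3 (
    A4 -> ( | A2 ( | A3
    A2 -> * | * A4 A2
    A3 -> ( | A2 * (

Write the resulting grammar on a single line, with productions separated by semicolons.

S has alternatives sharing prefix '*': factor to S → * S' with S' → ε | id id.
A2 has alternatives sharing prefix '*': factor to A2 → * A2' with A2' → ε | A4 A2.

S -> A3 ( | * S'; A4 -> ( | A2 ( | A3; A2 -> * A2'; A3 -> ( | A2 * (; S' -> eps | id id; A2' -> eps | A4 A2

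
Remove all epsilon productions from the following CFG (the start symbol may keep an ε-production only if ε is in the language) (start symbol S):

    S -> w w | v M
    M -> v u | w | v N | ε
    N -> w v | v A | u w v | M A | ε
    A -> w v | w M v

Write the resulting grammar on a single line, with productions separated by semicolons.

S -> w w | v M | v; M -> v u | w | v N | v; N -> w v | v A | u w v | M A | A; A -> w v | w M v

Nullable set = {M, N}.
ε ∉ L(G), so no ε-production is kept.
For each production, add variants omitting each subset of nullable occurrences: S → v M gives v M | v. M → v N gives v N | v. N → M A gives M A | A.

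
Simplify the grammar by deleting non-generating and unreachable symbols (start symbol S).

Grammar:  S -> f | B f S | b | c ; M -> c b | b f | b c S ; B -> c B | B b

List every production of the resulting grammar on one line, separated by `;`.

S -> f | b | c

Generating nonterminals: {M, S}.
Reachable from S after that: {S}.
Removed useless symbols: {B, M} and every production mentioning them.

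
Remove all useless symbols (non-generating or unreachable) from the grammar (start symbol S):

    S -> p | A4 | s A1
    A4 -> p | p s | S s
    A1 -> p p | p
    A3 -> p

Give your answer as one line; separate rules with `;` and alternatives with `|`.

Generating nonterminals: {A1, A3, A4, S}.
Reachable from S after that: {A1, A4, S}.
Removed useless symbols: {A3} and every production mentioning them.

S -> p | A4 | s A1; A4 -> p | p s | S s; A1 -> p p | p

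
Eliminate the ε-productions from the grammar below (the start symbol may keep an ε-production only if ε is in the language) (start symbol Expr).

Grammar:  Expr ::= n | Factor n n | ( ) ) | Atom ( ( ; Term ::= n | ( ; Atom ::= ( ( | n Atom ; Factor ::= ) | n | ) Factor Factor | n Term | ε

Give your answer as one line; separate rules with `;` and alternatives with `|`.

Expr ::= n | Factor n n | n n | ( ) ) | Atom ( (; Term ::= n | (; Atom ::= ( ( | n Atom; Factor ::= ) | n | ) Factor Factor | ) Factor | n Term

The nullable symbols are {Factor}.
ε ∉ L(G), so no ε-production is kept.
Add the nullable-subset variants: Expr → Factor n n gives Factor n n | n n. Factor → ) Factor Factor gives ) Factor Factor | ) Factor.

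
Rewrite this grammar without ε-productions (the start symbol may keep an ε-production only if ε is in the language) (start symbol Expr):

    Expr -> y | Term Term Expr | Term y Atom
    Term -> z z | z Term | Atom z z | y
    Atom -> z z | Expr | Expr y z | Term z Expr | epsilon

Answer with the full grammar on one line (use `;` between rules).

Nullable set = {Atom}.
ε ∉ L(G), so no ε-production is kept.
For each production, add variants omitting each subset of nullable occurrences: Expr → Term y Atom gives Term y Atom | Term y.

Expr -> y | Term Term Expr | Term y Atom | Term y; Term -> z z | z Term | Atom z z | y; Atom -> z z | Expr | Expr y z | Term z Expr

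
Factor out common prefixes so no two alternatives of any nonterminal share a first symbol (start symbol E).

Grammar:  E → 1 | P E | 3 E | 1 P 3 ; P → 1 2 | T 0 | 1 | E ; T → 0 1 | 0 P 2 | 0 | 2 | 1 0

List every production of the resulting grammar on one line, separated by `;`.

E has alternatives sharing prefix '1': factor to E → 1 E' with E' → ε | P 3.
P has alternatives sharing prefix '1': factor to P → 1 P' with P' → 2 | ε.
T has alternatives sharing prefix '0': factor to T → 0 T' with T' → 1 | P 2 | ε.

E → P E | 3 E | 1 E'; P → T 0 | E | 1 P'; T → 2 | 1 0 | 0 T'; E' → ε | P 3; P' → 2 | ε; T' → 1 | P 2 | ε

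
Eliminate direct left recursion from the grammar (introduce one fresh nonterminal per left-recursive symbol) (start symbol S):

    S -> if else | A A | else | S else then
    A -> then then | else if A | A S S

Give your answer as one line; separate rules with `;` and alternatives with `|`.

S -> if else S' | A A S' | else S'; A -> then then A' | else if A A'; S' -> else then S' | ε; A' -> S S A' | ε

Directly left-recursive nonterminals: S, A.
For S: α = {else then}, β = {if else, A A, else}. Rewrite as S → β S' and S' → α S' | ε.
For A: α = {S S}, β = {then then, else if A}. Rewrite as A → β A' and A' → α A' | ε.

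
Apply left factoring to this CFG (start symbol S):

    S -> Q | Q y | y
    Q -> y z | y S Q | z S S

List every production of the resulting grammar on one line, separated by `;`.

S -> y | Q S'; Q -> z S S | y Q'; S' -> epsilon | y; Q' -> z | S Q

S has alternatives sharing prefix 'Q': factor to S → Q S' with S' → ε | y.
Q has alternatives sharing prefix 'y': factor to Q → y Q' with Q' → z | S Q.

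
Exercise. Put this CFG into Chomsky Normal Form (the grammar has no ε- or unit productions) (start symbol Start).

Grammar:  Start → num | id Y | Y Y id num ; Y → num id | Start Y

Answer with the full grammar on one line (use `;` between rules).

Introduce a nonterminal for each terminal appearing in a rule of length ≥ 2: X1 → id, X2 → num.
Binarize each right-hand side of length ≥ 3 by chaining fresh nonterminals (Y1, Y2, …): affected rules were Start → Y Y X1 X2.

Start → num | X1 Y | Y Y1; Y → X2 X1 | Start Y; X1 → id; X2 → num; Y1 → Y Y2; Y2 → X1 X2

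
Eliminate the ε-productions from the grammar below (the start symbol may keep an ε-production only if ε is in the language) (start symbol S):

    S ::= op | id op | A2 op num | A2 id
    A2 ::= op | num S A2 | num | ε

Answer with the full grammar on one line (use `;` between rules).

The nullable symbols are {A2}.
ε ∉ L(G), so no ε-production is kept.
Expand every rule over subsets of its nullable positions: S → A2 op num gives A2 op num | op num. S → A2 id gives A2 id | id. A2 → num S A2 gives num S A2 | num S.

S ::= op | id op | A2 op num | op num | A2 id | id; A2 ::= op | num S A2 | num S | num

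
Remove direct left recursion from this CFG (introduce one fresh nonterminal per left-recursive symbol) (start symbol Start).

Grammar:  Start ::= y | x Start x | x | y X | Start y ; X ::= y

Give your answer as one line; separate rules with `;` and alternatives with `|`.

Start is directly left-recursive.
For Start: α = {y}, β = {y, x Start x, x, y X}. Rewrite as Start → β Start1 and Start1 → α Start1 | ε.

Start ::= y Start1 | x Start x Start1 | x Start1 | y X Start1; X ::= y; Start1 ::= y Start1 | ε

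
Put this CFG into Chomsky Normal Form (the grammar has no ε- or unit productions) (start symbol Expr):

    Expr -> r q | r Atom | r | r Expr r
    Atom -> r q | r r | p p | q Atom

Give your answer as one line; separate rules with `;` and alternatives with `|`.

Expr -> X1 X2 | X1 Atom | r | X1 Y1; Atom -> X1 X2 | X1 X1 | X3 X3 | X2 Atom; X1 -> r; X2 -> q; X3 -> p; Y1 -> Expr X1

Introduce a nonterminal for each terminal appearing in a rule of length ≥ 2: X1 → r, X2 → q, X3 → p.
Binarize each right-hand side of length ≥ 3 by chaining fresh nonterminals (Y1, Y2, …): affected rules were Expr → X1 Expr X1.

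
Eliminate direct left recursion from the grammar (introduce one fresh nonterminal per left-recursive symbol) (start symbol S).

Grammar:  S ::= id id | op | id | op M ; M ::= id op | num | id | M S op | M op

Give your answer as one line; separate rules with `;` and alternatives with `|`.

Left recursion appears on M.
For M: α = {S op, op}, β = {id op, num, id}. Rewrite as M → β M' and M' → α M' | ε.

S ::= id id | op | id | op M; M ::= id op M' | num M' | id M'; M' ::= S op M' | op M' | ε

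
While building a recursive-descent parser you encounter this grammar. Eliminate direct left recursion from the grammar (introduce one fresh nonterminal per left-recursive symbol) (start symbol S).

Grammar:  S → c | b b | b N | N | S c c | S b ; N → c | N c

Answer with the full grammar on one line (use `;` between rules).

S, N are directly left-recursive.
For S: α = {c c, b}, β = {c, b b, b N, N}. Rewrite as S → β S' and S' → α S' | ε.
For N: α = {c}, β = {c}. Rewrite as N → β N' and N' → α N' | ε.

S → c S' | b b S' | b N S' | N S'; N → c N'; S' → c c S' | b S' | ε; N' → c N' | ε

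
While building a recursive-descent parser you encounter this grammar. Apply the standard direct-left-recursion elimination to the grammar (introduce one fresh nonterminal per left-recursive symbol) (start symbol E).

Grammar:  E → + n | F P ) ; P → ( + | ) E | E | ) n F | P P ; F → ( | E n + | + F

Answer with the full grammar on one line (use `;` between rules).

P is directly left-recursive.
For P: α = {P}, β = {( +, ) E, E, ) n F}. Rewrite as P → β P' and P' → α P' | ε.

E → + n | F P ); P → ( + P' | ) E P' | E P' | ) n F P'; F → ( | E n + | + F; P' → P P' | epsilon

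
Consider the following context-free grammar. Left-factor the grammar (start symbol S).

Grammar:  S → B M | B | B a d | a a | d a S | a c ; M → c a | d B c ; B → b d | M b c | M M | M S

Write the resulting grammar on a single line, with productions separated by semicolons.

S → d a S | B S' | a S''; M → c a | d B c; B → b d | M B'; S' → M | ε | a d; S'' → a | c; B' → b c | M | S

S has alternatives sharing prefix 'B': factor to S → B S' with S' → M | ε | a d.
S has alternatives sharing prefix 'a': factor to S → a S'' with S'' → a | c.
B has alternatives sharing prefix 'M': factor to B → M B' with B' → b c | M | S.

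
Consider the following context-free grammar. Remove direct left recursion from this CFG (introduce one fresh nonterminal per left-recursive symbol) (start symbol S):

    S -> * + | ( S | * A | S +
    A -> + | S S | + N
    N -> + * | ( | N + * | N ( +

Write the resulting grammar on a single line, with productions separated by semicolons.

Left recursion appears on S, N.
For S: α = {+}, β = {* +, ( S, * A}. Rewrite as S → β S' and S' → α S' | ε.
For N: α = {+ *, ( +}, β = {+ *, (}. Rewrite as N → β N' and N' → α N' | ε.

S -> * + S' | ( S S' | * A S'; A -> + | S S | + N; N -> + * N' | ( N'; S' -> + S' | ε; N' -> + * N' | ( + N' | ε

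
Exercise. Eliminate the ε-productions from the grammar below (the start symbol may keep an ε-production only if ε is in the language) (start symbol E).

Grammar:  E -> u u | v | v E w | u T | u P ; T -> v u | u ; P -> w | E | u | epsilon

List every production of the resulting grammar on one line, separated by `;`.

E -> u u | v | v E w | u T | u P | u; T -> v u | u; P -> w | E | u

Nullable nonterminals: {P}.
ε ∉ L(G), so no ε-production is kept.
For each production, add variants omitting each subset of nullable occurrences: E → u P gives u P | u.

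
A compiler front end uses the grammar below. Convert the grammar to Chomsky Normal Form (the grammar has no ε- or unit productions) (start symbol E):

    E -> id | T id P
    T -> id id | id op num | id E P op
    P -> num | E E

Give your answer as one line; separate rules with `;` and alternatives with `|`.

E -> id | T Y1; T -> X1 X1 | X1 Y2 | X1 Y3; P -> num | E E; X1 -> id; X2 -> op; X3 -> num; Y1 -> X1 P; Y2 -> X2 X3; Y3 -> E Y4; Y4 -> P X2

Introduce a nonterminal for each terminal appearing in a rule of length ≥ 2: X1 → id, X2 → op, X3 → num.
Binarize each right-hand side of length ≥ 3 by chaining fresh nonterminals (Y1, Y2, …): affected rules were E → T X1 P; T → X1 X2 X3; T → X1 E P X2.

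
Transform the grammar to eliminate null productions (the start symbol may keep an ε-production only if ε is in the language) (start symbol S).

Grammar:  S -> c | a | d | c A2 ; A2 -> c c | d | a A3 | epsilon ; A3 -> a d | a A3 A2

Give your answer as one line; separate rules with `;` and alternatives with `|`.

Nullable nonterminals: {A2}.
ε ∉ L(G), so no ε-production is kept.
Expand every rule over subsets of its nullable positions: A3 → a A3 A2 gives a A3 A2 | a A3.

S -> c | a | d | c A2; A2 -> c c | d | a A3; A3 -> a d | a A3 A2 | a A3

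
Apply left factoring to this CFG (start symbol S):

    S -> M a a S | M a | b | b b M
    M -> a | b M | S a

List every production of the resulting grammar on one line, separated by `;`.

S has alternatives sharing prefix 'M a': factor to S → M a S' with S' → a S | ε.
S has alternatives sharing prefix 'b': factor to S → b S'' with S'' → ε | b M.

S -> M a S' | b S''; M -> a | b M | S a; S' -> a S | eps; S'' -> eps | b M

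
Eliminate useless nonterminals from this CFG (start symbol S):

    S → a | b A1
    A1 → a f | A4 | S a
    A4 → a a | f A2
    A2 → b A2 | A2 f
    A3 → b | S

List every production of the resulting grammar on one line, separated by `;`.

S → a | b A1; A1 → a f | A4 | S a; A4 → a a

Generating nonterminals: {A1, A3, A4, S}.
Reachable from S after that: {A1, A4, S}.
Removed useless symbols: {A2, A3} and every production mentioning them.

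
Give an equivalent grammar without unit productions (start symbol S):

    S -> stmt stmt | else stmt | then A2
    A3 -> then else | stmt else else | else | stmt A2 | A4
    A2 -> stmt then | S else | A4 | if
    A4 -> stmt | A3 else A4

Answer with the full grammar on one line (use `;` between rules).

S -> stmt stmt | else stmt | then A2; A3 -> stmt | A3 else A4 | then else | stmt else else | else | stmt A2; A2 -> stmt | A3 else A4 | stmt then | S else | if; A4 -> stmt | A3 else A4

Unit pairs: A2 ⇒* {A4}; A3 ⇒* {A4}.
Replace each nonterminal's rules with the union of the non-unit rules of every nonterminal it unit-derives.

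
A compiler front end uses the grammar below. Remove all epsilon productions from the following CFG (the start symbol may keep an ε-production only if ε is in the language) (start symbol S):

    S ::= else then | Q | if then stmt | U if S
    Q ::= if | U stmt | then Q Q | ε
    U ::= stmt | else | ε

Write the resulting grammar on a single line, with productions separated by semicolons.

S ::= else then | Q | if then stmt | U if S | U if | if S | if | ε; Q ::= if | U stmt | stmt | then Q Q | then Q | then; U ::= stmt | else

Nullable set = {Q, S, U}.
ε ∈ L(G) since S is nullable, so keep S → ε.
Add the nullable-subset variants: S → U if S gives U if S | U if | if S | if. Q → U stmt gives U stmt | stmt. Q → then Q Q gives then Q Q | then Q | then.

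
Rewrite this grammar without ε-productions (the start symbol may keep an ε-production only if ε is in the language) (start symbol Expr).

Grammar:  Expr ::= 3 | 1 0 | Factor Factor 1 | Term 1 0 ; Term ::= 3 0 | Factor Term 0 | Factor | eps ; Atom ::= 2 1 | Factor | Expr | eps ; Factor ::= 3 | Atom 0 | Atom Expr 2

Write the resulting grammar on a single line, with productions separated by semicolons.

Nullable set = {Atom, Term}.
ε ∉ L(G), so no ε-production is kept.
Expand every rule over subsets of its nullable positions: Term → Factor Term 0 gives Factor Term 0 | Factor 0. Factor → Atom 0 gives Atom 0 | 0. Factor → Atom Expr 2 gives Atom Expr 2 | Expr 2.

Expr ::= 3 | 1 0 | Factor Factor 1 | Term 1 0; Term ::= 3 0 | Factor Term 0 | Factor 0 | Factor; Atom ::= 2 1 | Factor | Expr; Factor ::= 3 | Atom 0 | 0 | Atom Expr 2 | Expr 2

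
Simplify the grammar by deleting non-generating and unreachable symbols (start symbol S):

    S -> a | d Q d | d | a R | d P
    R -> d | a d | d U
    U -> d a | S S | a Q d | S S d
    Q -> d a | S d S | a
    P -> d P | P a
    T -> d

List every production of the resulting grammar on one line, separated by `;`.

S -> a | d Q d | d | a R; R -> d | a d | d U; U -> d a | S S | a Q d | S S d; Q -> d a | S d S | a

Generating nonterminals: {Q, R, S, T, U}.
Reachable from S after that: {Q, R, S, U}.
Removed useless symbols: {P, T} and every production mentioning them.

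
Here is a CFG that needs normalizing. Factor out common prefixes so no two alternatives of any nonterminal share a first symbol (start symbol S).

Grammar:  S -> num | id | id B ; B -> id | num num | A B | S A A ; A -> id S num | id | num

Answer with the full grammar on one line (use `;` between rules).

S has alternatives sharing prefix 'id': factor to S → id S' with S' → ε | B.
A has alternatives sharing prefix 'id': factor to A → id A' with A' → S num | ε.

S -> num | id S'; B -> id | num num | A B | S A A; A -> num | id A'; S' -> ε | B; A' -> S num | ε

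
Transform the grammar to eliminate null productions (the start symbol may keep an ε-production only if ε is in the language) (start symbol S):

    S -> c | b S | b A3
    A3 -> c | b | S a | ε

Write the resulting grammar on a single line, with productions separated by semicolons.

S -> c | b S | b A3 | b; A3 -> c | b | S a

Nullable nonterminals: {A3}.
ε ∉ L(G), so no ε-production is kept.
Add the nullable-subset variants: S → b A3 gives b A3 | b.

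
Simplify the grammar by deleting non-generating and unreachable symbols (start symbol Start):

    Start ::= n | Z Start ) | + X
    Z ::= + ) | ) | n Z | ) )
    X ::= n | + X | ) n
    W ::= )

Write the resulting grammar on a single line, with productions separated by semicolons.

Generating nonterminals: {Start, W, X, Z}.
Reachable from Start after that: {Start, X, Z}.
Removed useless symbols: {W} and every production mentioning them.

Start ::= n | Z Start ) | + X; Z ::= + ) | ) | n Z | ) ); X ::= n | + X | ) n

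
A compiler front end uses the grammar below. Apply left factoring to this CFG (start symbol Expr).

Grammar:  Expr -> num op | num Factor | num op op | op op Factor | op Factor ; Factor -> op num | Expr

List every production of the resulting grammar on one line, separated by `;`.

Expr -> num Expr1 | op Expr2; Factor -> op num | Expr; Expr1 -> Factor | op Expr11; Expr2 -> op Factor | Factor; Expr11 -> ε | op

Expr has alternatives sharing prefix 'num': factor to Expr → num Expr1 with Expr1 → op | Factor | op op.
Expr has alternatives sharing prefix 'op': factor to Expr → op Expr2 with Expr2 → op Factor | Factor.
Expr1 has alternatives sharing prefix 'op': factor to Expr1 → op Expr11 with Expr11 → ε | op.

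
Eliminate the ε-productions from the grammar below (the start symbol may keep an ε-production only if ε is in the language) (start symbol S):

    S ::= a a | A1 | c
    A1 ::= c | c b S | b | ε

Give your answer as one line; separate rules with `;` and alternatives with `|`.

Nullable set = {A1, S}.
ε ∈ L(G) since S is nullable, so keep S → ε.
For each production, add variants omitting each subset of nullable occurrences: A1 → c b S gives c b S | c b.

S ::= a a | A1 | c | ε; A1 ::= c | c b S | c b | b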